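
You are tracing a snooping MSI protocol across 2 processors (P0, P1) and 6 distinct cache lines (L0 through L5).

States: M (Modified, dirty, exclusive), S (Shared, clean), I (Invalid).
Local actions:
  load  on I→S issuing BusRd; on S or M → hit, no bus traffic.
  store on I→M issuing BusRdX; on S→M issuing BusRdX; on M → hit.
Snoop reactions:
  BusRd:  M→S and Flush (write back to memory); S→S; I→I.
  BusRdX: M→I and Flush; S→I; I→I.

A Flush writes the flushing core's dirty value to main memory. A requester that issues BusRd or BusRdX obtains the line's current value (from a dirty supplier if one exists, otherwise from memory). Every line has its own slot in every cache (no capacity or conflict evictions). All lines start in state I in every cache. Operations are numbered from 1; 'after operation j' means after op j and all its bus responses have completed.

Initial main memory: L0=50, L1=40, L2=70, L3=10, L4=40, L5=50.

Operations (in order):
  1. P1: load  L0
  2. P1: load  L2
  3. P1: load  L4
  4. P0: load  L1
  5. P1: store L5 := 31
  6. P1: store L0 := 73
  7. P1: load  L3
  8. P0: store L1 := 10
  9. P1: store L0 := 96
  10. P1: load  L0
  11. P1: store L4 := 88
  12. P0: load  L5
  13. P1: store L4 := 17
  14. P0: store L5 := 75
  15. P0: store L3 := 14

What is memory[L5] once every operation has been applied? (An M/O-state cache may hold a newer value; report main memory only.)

[1] P1: load  L0 | P0:I, P1:S(50) | bus: BusRd
[2] P1: load  L2 | P0:I, P1:S(70) | bus: BusRd
[3] P1: load  L4 | P0:I, P1:S(40) | bus: BusRd
[4] P0: load  L1 | P0:S(40), P1:I | bus: BusRd
[5] P1: store L5 := 31 | P0:I, P1:M(31) | bus: BusRdX
[6] P1: store L0 := 73 | P0:I, P1:M(73) | bus: BusRdX
[7] P1: load  L3 | P0:I, P1:S(10) | bus: BusRd
[8] P0: store L1 := 10 | P0:M(10), P1:I | bus: BusRdX
[9] P1: store L0 := 96 | P0:I, P1:M(96) | bus: none
[10] P1: load  L0 | P0:I, P1:M(96) | bus: none
[11] P1: store L4 := 88 | P0:I, P1:M(88) | bus: BusRdX
[12] P0: load  L5 | P0:S(31), P1:S(31) | bus: BusRd,Flush
[13] P1: store L4 := 17 | P0:I, P1:M(17) | bus: none
[14] P0: store L5 := 75 | P0:M(75), P1:I | bus: BusRdX
[15] P0: store L3 := 14 | P0:M(14), P1:I | bus: BusRdX

memory[L5] = 31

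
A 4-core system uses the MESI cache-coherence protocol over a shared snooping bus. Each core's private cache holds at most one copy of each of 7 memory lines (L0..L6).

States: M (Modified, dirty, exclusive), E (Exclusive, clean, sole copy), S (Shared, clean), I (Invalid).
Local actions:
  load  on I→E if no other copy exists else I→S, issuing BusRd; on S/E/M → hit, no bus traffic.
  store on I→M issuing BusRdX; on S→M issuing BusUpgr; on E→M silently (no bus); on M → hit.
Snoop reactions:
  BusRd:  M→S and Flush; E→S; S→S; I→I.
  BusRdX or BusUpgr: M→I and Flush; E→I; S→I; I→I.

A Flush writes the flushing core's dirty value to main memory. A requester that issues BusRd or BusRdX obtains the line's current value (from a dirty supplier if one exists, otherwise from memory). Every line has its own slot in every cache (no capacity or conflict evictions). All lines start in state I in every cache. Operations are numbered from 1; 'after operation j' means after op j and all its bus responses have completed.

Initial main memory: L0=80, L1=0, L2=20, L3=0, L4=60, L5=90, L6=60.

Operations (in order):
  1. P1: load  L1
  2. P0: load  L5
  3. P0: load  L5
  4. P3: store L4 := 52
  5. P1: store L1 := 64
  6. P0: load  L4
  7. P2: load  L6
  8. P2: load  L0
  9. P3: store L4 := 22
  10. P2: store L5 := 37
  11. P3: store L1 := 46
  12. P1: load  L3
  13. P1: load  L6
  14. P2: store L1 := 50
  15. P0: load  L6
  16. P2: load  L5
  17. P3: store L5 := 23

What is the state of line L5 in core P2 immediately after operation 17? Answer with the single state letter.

step 1: P1: load  L1  ⟶  IEII  (L1)  txn=BusRd  M[L1]=0
step 2: P0: load  L5  ⟶  EIII  (L5)  txn=BusRd  M[L5]=90
step 3: P0: load  L5  ⟶  EIII  (L5)  txn=∅  M[L5]=90
step 4: P3: store L4 := 52  ⟶  IIIM  (L4)  txn=BusRdX  M[L4]=60
step 5: P1: store L1 := 64  ⟶  IMII  (L1)  txn=∅  M[L1]=0
step 6: P0: load  L4  ⟶  SIIS  (L4)  txn=BusRd+Flush  M[L4]=52
step 7: P2: load  L6  ⟶  IIEI  (L6)  txn=BusRd  M[L6]=60
step 8: P2: load  L0  ⟶  IIEI  (L0)  txn=BusRd  M[L0]=80
step 9: P3: store L4 := 22  ⟶  IIIM  (L4)  txn=BusUpgr  M[L4]=52
step 10: P2: store L5 := 37  ⟶  IIMI  (L5)  txn=BusRdX  M[L5]=90
step 11: P3: store L1 := 46  ⟶  IIIM  (L1)  txn=BusRdX+Flush  M[L1]=64
step 12: P1: load  L3  ⟶  IEII  (L3)  txn=BusRd  M[L3]=0
step 13: P1: load  L6  ⟶  ISSI  (L6)  txn=BusRd  M[L6]=60
step 14: P2: store L1 := 50  ⟶  IIMI  (L1)  txn=BusRdX+Flush  M[L1]=46
step 15: P0: load  L6  ⟶  SSSI  (L6)  txn=BusRd  M[L6]=60
step 16: P2: load  L5  ⟶  IIMI  (L5)  txn=∅  M[L5]=90
step 17: P3: store L5 := 23  ⟶  IIIM  (L5)  txn=BusRdX+Flush  M[L5]=37

state = I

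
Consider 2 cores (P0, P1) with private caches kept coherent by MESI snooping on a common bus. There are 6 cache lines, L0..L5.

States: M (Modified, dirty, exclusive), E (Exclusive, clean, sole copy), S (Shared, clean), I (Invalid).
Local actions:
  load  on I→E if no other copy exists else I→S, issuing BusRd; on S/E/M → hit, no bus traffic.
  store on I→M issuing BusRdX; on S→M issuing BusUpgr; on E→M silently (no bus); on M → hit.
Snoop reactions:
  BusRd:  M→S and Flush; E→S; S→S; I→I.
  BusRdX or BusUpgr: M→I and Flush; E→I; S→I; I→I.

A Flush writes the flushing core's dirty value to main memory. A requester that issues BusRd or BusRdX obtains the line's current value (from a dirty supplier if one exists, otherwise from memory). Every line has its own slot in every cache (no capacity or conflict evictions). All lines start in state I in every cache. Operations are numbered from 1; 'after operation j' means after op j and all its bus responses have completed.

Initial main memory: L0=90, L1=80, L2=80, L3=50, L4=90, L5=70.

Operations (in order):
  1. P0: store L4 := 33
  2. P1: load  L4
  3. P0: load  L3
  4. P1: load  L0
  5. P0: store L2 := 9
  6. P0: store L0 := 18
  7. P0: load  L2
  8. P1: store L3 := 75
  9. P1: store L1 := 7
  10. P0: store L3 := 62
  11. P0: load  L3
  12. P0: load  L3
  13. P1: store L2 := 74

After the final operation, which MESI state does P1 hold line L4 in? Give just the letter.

[1] P0: store L4 := 33 | P0:M(33), P1:I | bus: BusRdX
[2] P1: load  L4 | P0:S(33), P1:S(33) | bus: BusRd,Flush
[3] P0: load  L3 | P0:E(50), P1:I | bus: BusRd
[4] P1: load  L0 | P0:I, P1:E(90) | bus: BusRd
[5] P0: store L2 := 9 | P0:M(9), P1:I | bus: BusRdX
[6] P0: store L0 := 18 | P0:M(18), P1:I | bus: BusRdX
[7] P0: load  L2 | P0:M(9), P1:I | bus: none
[8] P1: store L3 := 75 | P0:I, P1:M(75) | bus: BusRdX
[9] P1: store L1 := 7 | P0:I, P1:M(7) | bus: BusRdX
[10] P0: store L3 := 62 | P0:M(62), P1:I | bus: BusRdX,Flush
[11] P0: load  L3 | P0:M(62), P1:I | bus: none
[12] P0: load  L3 | P0:M(62), P1:I | bus: none
[13] P1: store L2 := 74 | P0:I, P1:M(74) | bus: BusRdX,Flush

state = S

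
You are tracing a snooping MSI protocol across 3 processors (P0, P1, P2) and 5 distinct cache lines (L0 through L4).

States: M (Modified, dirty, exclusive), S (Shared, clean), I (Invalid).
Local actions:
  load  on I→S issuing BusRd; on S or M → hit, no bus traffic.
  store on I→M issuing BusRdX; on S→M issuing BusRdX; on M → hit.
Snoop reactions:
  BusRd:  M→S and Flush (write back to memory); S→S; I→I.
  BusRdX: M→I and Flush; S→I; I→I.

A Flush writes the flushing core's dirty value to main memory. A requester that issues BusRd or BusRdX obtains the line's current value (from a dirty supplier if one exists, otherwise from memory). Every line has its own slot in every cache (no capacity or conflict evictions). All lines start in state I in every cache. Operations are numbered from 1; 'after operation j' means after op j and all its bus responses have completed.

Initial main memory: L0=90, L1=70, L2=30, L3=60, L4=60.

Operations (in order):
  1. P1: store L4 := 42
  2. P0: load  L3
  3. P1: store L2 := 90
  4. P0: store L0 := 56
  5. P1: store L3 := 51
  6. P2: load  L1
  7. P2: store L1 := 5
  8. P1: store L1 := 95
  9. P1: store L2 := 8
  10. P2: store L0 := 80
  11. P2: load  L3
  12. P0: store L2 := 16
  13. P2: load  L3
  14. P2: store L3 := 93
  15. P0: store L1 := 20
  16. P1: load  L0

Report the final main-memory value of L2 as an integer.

1. P1: store L4 := 42  bus=[BusRdX]  L4: P0=I P1=M P2=I  mem[L4]=60
2. P0: load  L3  bus=[BusRd]  L3: P0=S P1=I P2=I  mem[L3]=60
3. P1: store L2 := 90  bus=[BusRdX]  L2: P0=I P1=M P2=I  mem[L2]=30
4. P0: store L0 := 56  bus=[BusRdX]  L0: P0=M P1=I P2=I  mem[L0]=90
5. P1: store L3 := 51  bus=[BusRdX]  L3: P0=I P1=M P2=I  mem[L3]=60
6. P2: load  L1  bus=[BusRd]  L1: P0=I P1=I P2=S  mem[L1]=70
7. P2: store L1 := 5  bus=[BusRdX]  L1: P0=I P1=I P2=M  mem[L1]=70
8. P1: store L1 := 95  bus=[BusRdX,Flush]  L1: P0=I P1=M P2=I  mem[L1]=5
9. P1: store L2 := 8  bus=[-]  L2: P0=I P1=M P2=I  mem[L2]=30
10. P2: store L0 := 80  bus=[BusRdX,Flush]  L0: P0=I P1=I P2=M  mem[L0]=56
11. P2: load  L3  bus=[BusRd,Flush]  L3: P0=I P1=S P2=S  mem[L3]=51
12. P0: store L2 := 16  bus=[BusRdX,Flush]  L2: P0=M P1=I P2=I  mem[L2]=8
13. P2: load  L3  bus=[-]  L3: P0=I P1=S P2=S  mem[L3]=51
14. P2: store L3 := 93  bus=[BusRdX]  L3: P0=I P1=I P2=M  mem[L3]=51
15. P0: store L1 := 20  bus=[BusRdX,Flush]  L1: P0=M P1=I P2=I  mem[L1]=95
16. P1: load  L0  bus=[BusRd,Flush]  L0: P0=I P1=S P2=S  mem[L0]=80

memory[L2] = 8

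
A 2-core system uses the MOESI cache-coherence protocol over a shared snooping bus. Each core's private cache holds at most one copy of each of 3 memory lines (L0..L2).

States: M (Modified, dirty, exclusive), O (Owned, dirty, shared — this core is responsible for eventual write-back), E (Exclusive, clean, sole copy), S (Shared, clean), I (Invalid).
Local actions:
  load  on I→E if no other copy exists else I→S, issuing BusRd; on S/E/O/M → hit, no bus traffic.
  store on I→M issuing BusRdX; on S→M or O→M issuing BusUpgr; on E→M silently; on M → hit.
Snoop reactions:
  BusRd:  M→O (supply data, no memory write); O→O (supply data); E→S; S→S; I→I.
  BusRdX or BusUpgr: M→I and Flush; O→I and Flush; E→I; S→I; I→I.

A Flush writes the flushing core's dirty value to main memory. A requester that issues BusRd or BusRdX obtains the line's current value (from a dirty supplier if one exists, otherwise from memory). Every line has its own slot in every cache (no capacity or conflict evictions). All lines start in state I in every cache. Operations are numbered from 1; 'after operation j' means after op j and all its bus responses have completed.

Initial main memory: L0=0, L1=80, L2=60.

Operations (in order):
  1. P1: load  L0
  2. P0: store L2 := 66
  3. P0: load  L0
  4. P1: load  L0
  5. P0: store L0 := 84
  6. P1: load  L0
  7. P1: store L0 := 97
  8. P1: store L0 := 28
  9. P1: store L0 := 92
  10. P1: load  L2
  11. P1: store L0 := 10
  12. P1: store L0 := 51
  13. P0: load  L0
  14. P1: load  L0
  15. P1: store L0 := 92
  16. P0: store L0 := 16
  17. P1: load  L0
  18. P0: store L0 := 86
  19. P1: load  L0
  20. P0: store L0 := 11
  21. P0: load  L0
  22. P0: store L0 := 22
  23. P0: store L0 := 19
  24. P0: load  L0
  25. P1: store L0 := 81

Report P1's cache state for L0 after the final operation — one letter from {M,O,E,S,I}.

state = M

step 1: P1: load  L0  ⟶  IE  (L0)  txn=BusRd  M[L0]=0
step 2: P0: store L2 := 66  ⟶  MI  (L2)  txn=BusRdX  M[L2]=60
step 3: P0: load  L0  ⟶  SS  (L0)  txn=BusRd  M[L0]=0
step 4: P1: load  L0  ⟶  SS  (L0)  txn=∅  M[L0]=0
step 5: P0: store L0 := 84  ⟶  MI  (L0)  txn=BusUpgr  M[L0]=0
step 6: P1: load  L0  ⟶  OS  (L0)  txn=BusRd  M[L0]=0
step 7: P1: store L0 := 97  ⟶  IM  (L0)  txn=BusUpgr+Flush  M[L0]=84
step 8: P1: store L0 := 28  ⟶  IM  (L0)  txn=∅  M[L0]=84
step 9: P1: store L0 := 92  ⟶  IM  (L0)  txn=∅  M[L0]=84
step 10: P1: load  L2  ⟶  OS  (L2)  txn=BusRd  M[L2]=60
step 11: P1: store L0 := 10  ⟶  IM  (L0)  txn=∅  M[L0]=84
step 12: P1: store L0 := 51  ⟶  IM  (L0)  txn=∅  M[L0]=84
step 13: P0: load  L0  ⟶  SO  (L0)  txn=BusRd  M[L0]=84
step 14: P1: load  L0  ⟶  SO  (L0)  txn=∅  M[L0]=84
step 15: P1: store L0 := 92  ⟶  IM  (L0)  txn=BusUpgr  M[L0]=84
step 16: P0: store L0 := 16  ⟶  MI  (L0)  txn=BusRdX+Flush  M[L0]=92
step 17: P1: load  L0  ⟶  OS  (L0)  txn=BusRd  M[L0]=92
step 18: P0: store L0 := 86  ⟶  MI  (L0)  txn=BusUpgr  M[L0]=92
step 19: P1: load  L0  ⟶  OS  (L0)  txn=BusRd  M[L0]=92
step 20: P0: store L0 := 11  ⟶  MI  (L0)  txn=BusUpgr  M[L0]=92
step 21: P0: load  L0  ⟶  MI  (L0)  txn=∅  M[L0]=92
step 22: P0: store L0 := 22  ⟶  MI  (L0)  txn=∅  M[L0]=92
step 23: P0: store L0 := 19  ⟶  MI  (L0)  txn=∅  M[L0]=92
step 24: P0: load  L0  ⟶  MI  (L0)  txn=∅  M[L0]=92
step 25: P1: store L0 := 81  ⟶  IM  (L0)  txn=BusRdX+Flush  M[L0]=19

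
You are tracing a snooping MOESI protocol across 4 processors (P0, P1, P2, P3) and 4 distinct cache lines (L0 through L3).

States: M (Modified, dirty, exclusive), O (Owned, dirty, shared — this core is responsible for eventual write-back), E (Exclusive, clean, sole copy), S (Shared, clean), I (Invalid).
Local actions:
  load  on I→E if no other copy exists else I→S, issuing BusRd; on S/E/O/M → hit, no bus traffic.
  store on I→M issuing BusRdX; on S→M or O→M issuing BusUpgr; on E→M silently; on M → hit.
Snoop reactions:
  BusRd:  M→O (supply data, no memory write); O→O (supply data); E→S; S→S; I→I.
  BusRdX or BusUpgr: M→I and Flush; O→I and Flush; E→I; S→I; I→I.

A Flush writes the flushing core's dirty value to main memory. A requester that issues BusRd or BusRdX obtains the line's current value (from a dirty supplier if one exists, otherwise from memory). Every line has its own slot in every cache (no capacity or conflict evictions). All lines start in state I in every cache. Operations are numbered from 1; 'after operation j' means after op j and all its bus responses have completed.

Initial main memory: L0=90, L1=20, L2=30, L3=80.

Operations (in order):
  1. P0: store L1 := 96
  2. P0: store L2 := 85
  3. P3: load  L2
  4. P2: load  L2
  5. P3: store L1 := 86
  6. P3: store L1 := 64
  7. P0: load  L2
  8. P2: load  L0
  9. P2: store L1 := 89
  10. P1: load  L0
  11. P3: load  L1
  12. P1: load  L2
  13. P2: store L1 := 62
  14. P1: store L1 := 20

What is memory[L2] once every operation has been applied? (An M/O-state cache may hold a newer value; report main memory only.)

step 1: P0: store L1 := 96  ⟶  MIII  (L1)  txn=BusRdX  M[L1]=20
step 2: P0: store L2 := 85  ⟶  MIII  (L2)  txn=BusRdX  M[L2]=30
step 3: P3: load  L2  ⟶  OIIS  (L2)  txn=BusRd  M[L2]=30
step 4: P2: load  L2  ⟶  OISS  (L2)  txn=BusRd  M[L2]=30
step 5: P3: store L1 := 86  ⟶  IIIM  (L1)  txn=BusRdX+Flush  M[L1]=96
step 6: P3: store L1 := 64  ⟶  IIIM  (L1)  txn=∅  M[L1]=96
step 7: P0: load  L2  ⟶  OISS  (L2)  txn=∅  M[L2]=30
step 8: P2: load  L0  ⟶  IIEI  (L0)  txn=BusRd  M[L0]=90
step 9: P2: store L1 := 89  ⟶  IIMI  (L1)  txn=BusRdX+Flush  M[L1]=64
step 10: P1: load  L0  ⟶  ISSI  (L0)  txn=BusRd  M[L0]=90
step 11: P3: load  L1  ⟶  IIOS  (L1)  txn=BusRd  M[L1]=64
step 12: P1: load  L2  ⟶  OSSS  (L2)  txn=BusRd  M[L2]=30
step 13: P2: store L1 := 62  ⟶  IIMI  (L1)  txn=BusUpgr  M[L1]=64
step 14: P1: store L1 := 20  ⟶  IMII  (L1)  txn=BusRdX+Flush  M[L1]=62

memory[L2] = 30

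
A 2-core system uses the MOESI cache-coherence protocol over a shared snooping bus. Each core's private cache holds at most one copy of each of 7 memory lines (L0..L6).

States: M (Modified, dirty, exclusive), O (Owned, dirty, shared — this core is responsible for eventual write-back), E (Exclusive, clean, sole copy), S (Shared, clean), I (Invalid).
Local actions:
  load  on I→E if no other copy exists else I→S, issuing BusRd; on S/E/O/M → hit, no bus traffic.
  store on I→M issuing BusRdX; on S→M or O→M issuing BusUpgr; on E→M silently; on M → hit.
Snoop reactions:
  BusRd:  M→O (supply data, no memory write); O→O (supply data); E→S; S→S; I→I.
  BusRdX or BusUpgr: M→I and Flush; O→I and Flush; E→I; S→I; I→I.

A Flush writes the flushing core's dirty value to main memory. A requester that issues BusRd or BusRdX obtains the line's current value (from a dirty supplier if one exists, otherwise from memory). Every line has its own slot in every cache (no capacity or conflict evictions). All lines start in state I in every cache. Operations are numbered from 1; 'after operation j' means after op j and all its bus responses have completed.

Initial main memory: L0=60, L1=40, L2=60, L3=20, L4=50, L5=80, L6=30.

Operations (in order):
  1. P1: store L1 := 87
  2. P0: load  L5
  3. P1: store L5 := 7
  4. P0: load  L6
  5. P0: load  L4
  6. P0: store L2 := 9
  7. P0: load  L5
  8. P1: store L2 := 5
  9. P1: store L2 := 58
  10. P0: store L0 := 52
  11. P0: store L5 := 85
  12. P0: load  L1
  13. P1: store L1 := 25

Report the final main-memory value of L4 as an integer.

1. P1: store L1 := 87  bus=[BusRdX]  L1: P0=I P1=M  mem[L1]=40
2. P0: load  L5  bus=[BusRd]  L5: P0=E P1=I  mem[L5]=80
3. P1: store L5 := 7  bus=[BusRdX]  L5: P0=I P1=M  mem[L5]=80
4. P0: load  L6  bus=[BusRd]  L6: P0=E P1=I  mem[L6]=30
5. P0: load  L4  bus=[BusRd]  L4: P0=E P1=I  mem[L4]=50
6. P0: store L2 := 9  bus=[BusRdX]  L2: P0=M P1=I  mem[L2]=60
7. P0: load  L5  bus=[BusRd]  L5: P0=S P1=O  mem[L5]=80
8. P1: store L2 := 5  bus=[BusRdX,Flush]  L2: P0=I P1=M  mem[L2]=9
9. P1: store L2 := 58  bus=[-]  L2: P0=I P1=M  mem[L2]=9
10. P0: store L0 := 52  bus=[BusRdX]  L0: P0=M P1=I  mem[L0]=60
11. P0: store L5 := 85  bus=[BusUpgr,Flush]  L5: P0=M P1=I  mem[L5]=7
12. P0: load  L1  bus=[BusRd]  L1: P0=S P1=O  mem[L1]=40
13. P1: store L1 := 25  bus=[BusUpgr]  L1: P0=I P1=M  mem[L1]=40

memory[L4] = 50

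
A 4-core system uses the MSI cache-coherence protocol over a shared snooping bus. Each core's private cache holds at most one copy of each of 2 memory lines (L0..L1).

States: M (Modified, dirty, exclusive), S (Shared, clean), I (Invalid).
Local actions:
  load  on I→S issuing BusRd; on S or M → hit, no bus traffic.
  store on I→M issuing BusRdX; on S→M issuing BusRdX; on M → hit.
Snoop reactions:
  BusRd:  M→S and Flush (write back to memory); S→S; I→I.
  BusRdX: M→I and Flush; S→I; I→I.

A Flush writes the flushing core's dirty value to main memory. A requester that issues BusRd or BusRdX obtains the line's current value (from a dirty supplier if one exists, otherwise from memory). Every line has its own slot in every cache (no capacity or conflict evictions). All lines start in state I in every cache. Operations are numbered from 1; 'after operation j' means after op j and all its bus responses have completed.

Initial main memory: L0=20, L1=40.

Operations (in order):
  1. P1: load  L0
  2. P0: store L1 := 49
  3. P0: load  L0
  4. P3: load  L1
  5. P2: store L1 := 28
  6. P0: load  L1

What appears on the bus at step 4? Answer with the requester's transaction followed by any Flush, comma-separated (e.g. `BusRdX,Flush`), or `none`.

bus = BusRd,Flush

  op1 P1: load  L0 → I/S/I/I on L0; bus BusRd; mem=20
  op2 P0: store L1 := 49 → M/I/I/I on L1; bus BusRdX; mem=40
  op3 P0: load  L0 → S/S/I/I on L0; bus BusRd; mem=20
  op4 P3: load  L1 → S/I/I/S on L1; bus BusRd Flush; mem=49
  op5 P2: store L1 := 28 → I/I/M/I on L1; bus BusRdX; mem=49
  op6 P0: load  L1 → S/I/S/I on L1; bus BusRd Flush; mem=28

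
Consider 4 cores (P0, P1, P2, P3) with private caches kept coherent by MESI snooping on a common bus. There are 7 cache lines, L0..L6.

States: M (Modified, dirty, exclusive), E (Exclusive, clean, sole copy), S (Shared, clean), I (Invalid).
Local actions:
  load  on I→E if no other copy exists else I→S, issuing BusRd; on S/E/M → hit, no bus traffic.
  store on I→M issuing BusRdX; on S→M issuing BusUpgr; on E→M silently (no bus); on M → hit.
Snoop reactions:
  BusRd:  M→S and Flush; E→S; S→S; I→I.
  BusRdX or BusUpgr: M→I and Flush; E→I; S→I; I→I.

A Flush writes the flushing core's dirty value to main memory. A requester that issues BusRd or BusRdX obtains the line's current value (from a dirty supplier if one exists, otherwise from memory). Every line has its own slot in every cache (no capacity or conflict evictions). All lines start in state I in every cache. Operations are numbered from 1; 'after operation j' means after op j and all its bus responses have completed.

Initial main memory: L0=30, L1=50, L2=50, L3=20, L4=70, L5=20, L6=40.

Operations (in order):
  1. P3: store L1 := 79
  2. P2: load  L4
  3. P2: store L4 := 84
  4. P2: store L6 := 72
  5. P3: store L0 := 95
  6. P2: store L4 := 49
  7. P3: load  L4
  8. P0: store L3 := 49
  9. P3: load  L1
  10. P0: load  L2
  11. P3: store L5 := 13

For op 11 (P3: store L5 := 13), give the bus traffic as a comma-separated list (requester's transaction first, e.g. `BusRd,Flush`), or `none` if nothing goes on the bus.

bus = BusRdX

  op1 P3: store L1 := 79 → I/I/I/M on L1; bus BusRdX; mem=50
  op2 P2: load  L4 → I/I/E/I on L4; bus BusRd; mem=70
  op3 P2: store L4 := 84 → I/I/M/I on L4; bus (none); mem=70
  op4 P2: store L6 := 72 → I/I/M/I on L6; bus BusRdX; mem=40
  op5 P3: store L0 := 95 → I/I/I/M on L0; bus BusRdX; mem=30
  op6 P2: store L4 := 49 → I/I/M/I on L4; bus (none); mem=70
  op7 P3: load  L4 → I/I/S/S on L4; bus BusRd Flush; mem=49
  op8 P0: store L3 := 49 → M/I/I/I on L3; bus BusRdX; mem=20
  op9 P3: load  L1 → I/I/I/M on L1; bus (none); mem=50
  op10 P0: load  L2 → E/I/I/I on L2; bus BusRd; mem=50
  op11 P3: store L5 := 13 → I/I/I/M on L5; bus BusRdX; mem=20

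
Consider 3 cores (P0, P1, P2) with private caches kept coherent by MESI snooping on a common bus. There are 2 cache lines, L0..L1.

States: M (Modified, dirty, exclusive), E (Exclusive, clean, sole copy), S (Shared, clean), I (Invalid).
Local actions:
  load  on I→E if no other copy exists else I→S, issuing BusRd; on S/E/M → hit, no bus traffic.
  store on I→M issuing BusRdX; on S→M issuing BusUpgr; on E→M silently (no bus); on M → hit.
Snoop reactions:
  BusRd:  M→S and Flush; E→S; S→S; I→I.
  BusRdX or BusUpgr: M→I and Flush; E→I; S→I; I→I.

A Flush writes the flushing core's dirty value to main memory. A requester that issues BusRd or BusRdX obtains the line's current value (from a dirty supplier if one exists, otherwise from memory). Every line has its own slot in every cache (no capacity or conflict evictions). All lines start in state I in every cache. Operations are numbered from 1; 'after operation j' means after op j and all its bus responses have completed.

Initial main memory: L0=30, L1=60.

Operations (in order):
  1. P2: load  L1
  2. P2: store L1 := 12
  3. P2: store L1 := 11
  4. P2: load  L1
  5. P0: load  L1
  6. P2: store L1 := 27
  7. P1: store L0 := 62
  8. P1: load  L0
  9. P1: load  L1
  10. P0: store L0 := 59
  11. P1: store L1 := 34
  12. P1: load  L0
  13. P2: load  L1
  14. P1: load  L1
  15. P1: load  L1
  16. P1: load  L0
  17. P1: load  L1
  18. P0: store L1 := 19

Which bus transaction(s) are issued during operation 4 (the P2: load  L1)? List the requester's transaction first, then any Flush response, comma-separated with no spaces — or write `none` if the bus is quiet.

bus = none

step 1: P2: load  L1  ⟶  IIE  (L1)  txn=BusRd  M[L1]=60
step 2: P2: store L1 := 12  ⟶  IIM  (L1)  txn=∅  M[L1]=60
step 3: P2: store L1 := 11  ⟶  IIM  (L1)  txn=∅  M[L1]=60
step 4: P2: load  L1  ⟶  IIM  (L1)  txn=∅  M[L1]=60
step 5: P0: load  L1  ⟶  SIS  (L1)  txn=BusRd+Flush  M[L1]=11
step 6: P2: store L1 := 27  ⟶  IIM  (L1)  txn=BusUpgr  M[L1]=11
step 7: P1: store L0 := 62  ⟶  IMI  (L0)  txn=BusRdX  M[L0]=30
step 8: P1: load  L0  ⟶  IMI  (L0)  txn=∅  M[L0]=30
step 9: P1: load  L1  ⟶  ISS  (L1)  txn=BusRd+Flush  M[L1]=27
step 10: P0: store L0 := 59  ⟶  MII  (L0)  txn=BusRdX+Flush  M[L0]=62
step 11: P1: store L1 := 34  ⟶  IMI  (L1)  txn=BusUpgr  M[L1]=27
step 12: P1: load  L0  ⟶  SSI  (L0)  txn=BusRd+Flush  M[L0]=59
step 13: P2: load  L1  ⟶  ISS  (L1)  txn=BusRd+Flush  M[L1]=34
step 14: P1: load  L1  ⟶  ISS  (L1)  txn=∅  M[L1]=34
step 15: P1: load  L1  ⟶  ISS  (L1)  txn=∅  M[L1]=34
step 16: P1: load  L0  ⟶  SSI  (L0)  txn=∅  M[L0]=59
step 17: P1: load  L1  ⟶  ISS  (L1)  txn=∅  M[L1]=34
step 18: P0: store L1 := 19  ⟶  MII  (L1)  txn=BusRdX  M[L1]=34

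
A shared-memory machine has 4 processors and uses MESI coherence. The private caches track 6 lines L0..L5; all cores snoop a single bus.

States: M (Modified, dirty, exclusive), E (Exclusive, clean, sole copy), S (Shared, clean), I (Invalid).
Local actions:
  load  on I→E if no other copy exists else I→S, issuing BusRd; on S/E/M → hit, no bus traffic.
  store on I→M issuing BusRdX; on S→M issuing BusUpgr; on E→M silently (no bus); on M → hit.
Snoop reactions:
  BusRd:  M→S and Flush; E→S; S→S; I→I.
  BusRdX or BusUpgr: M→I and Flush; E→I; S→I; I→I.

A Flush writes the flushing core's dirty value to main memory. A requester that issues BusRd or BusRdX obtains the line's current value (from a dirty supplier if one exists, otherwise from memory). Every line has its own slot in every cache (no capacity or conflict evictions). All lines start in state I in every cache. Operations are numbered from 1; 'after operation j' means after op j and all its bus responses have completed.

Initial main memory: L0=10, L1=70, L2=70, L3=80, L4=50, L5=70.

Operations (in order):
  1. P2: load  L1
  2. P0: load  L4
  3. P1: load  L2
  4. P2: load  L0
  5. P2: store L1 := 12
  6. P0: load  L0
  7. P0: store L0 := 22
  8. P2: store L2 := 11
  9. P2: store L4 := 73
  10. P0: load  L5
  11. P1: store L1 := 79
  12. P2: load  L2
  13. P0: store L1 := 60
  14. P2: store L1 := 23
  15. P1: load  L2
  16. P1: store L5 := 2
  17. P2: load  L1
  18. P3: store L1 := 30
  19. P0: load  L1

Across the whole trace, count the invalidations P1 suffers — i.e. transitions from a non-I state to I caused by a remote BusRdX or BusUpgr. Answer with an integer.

invalidations = 2

1. P2: load  L1  bus=[BusRd]  L1: P0=I P1=I P2=E P3=I  mem[L1]=70
2. P0: load  L4  bus=[BusRd]  L4: P0=E P1=I P2=I P3=I  mem[L4]=50
3. P1: load  L2  bus=[BusRd]  L2: P0=I P1=E P2=I P3=I  mem[L2]=70
4. P2: load  L0  bus=[BusRd]  L0: P0=I P1=I P2=E P3=I  mem[L0]=10
5. P2: store L1 := 12  bus=[-]  L1: P0=I P1=I P2=M P3=I  mem[L1]=70
6. P0: load  L0  bus=[BusRd]  L0: P0=S P1=I P2=S P3=I  mem[L0]=10
7. P0: store L0 := 22  bus=[BusUpgr]  L0: P0=M P1=I P2=I P3=I  mem[L0]=10
8. P2: store L2 := 11  bus=[BusRdX]  L2: P0=I P1=I P2=M P3=I  mem[L2]=70
9. P2: store L4 := 73  bus=[BusRdX]  L4: P0=I P1=I P2=M P3=I  mem[L4]=50
10. P0: load  L5  bus=[BusRd]  L5: P0=E P1=I P2=I P3=I  mem[L5]=70
11. P1: store L1 := 79  bus=[BusRdX,Flush]  L1: P0=I P1=M P2=I P3=I  mem[L1]=12
12. P2: load  L2  bus=[-]  L2: P0=I P1=I P2=M P3=I  mem[L2]=70
13. P0: store L1 := 60  bus=[BusRdX,Flush]  L1: P0=M P1=I P2=I P3=I  mem[L1]=79
14. P2: store L1 := 23  bus=[BusRdX,Flush]  L1: P0=I P1=I P2=M P3=I  mem[L1]=60
15. P1: load  L2  bus=[BusRd,Flush]  L2: P0=I P1=S P2=S P3=I  mem[L2]=11
16. P1: store L5 := 2  bus=[BusRdX]  L5: P0=I P1=M P2=I P3=I  mem[L5]=70
17. P2: load  L1  bus=[-]  L1: P0=I P1=I P2=M P3=I  mem[L1]=60
18. P3: store L1 := 30  bus=[BusRdX,Flush]  L1: P0=I P1=I P2=I P3=M  mem[L1]=23
19. P0: load  L1  bus=[BusRd,Flush]  L1: P0=S P1=I P2=I P3=S  mem[L1]=30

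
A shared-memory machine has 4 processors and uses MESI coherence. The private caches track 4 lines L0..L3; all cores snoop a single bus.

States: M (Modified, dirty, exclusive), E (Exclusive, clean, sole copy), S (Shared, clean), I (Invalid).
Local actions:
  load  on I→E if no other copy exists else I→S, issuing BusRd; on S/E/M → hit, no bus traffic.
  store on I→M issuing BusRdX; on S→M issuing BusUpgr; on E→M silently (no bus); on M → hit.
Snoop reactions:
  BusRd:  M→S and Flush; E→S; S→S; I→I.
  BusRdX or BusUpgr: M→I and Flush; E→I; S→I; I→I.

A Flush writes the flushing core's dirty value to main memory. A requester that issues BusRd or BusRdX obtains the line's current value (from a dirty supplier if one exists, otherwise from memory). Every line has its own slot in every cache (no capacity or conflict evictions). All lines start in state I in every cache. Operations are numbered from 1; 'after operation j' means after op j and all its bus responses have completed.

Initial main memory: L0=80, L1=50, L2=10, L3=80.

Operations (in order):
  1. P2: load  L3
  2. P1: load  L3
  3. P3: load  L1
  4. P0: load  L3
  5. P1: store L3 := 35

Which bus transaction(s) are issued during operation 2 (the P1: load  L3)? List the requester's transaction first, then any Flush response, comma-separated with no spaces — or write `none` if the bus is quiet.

bus = BusRd

1. P2: load  L3  bus=[BusRd]  L3: P0=I P1=I P2=E P3=I  mem[L3]=80
2. P1: load  L3  bus=[BusRd]  L3: P0=I P1=S P2=S P3=I  mem[L3]=80
3. P3: load  L1  bus=[BusRd]  L1: P0=I P1=I P2=I P3=E  mem[L1]=50
4. P0: load  L3  bus=[BusRd]  L3: P0=S P1=S P2=S P3=I  mem[L3]=80
5. P1: store L3 := 35  bus=[BusUpgr]  L3: P0=I P1=M P2=I P3=I  mem[L3]=80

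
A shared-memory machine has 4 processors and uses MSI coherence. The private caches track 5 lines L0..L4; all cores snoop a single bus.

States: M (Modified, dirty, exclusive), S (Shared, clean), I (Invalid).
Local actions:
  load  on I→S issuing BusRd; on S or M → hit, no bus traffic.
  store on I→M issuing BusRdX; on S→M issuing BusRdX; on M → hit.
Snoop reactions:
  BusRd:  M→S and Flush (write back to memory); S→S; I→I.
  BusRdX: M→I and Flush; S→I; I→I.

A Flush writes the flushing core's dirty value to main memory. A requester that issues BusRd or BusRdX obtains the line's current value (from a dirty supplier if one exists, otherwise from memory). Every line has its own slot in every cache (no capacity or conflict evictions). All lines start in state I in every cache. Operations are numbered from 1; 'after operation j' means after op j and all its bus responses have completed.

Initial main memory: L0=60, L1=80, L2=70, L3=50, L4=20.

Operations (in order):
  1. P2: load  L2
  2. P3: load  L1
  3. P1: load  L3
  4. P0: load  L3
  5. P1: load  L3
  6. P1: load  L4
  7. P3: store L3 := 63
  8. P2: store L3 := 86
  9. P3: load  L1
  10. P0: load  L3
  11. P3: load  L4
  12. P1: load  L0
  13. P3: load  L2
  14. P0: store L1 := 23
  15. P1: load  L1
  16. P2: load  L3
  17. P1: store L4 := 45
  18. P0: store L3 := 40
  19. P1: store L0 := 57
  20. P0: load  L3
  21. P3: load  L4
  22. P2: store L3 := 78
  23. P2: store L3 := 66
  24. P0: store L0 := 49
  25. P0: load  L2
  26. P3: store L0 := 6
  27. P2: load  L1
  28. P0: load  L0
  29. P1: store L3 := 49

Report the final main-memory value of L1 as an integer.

memory[L1] = 23

1. P2: load  L2  bus=[BusRd]  L2: P0=I P1=I P2=S P3=I  mem[L2]=70
2. P3: load  L1  bus=[BusRd]  L1: P0=I P1=I P2=I P3=S  mem[L1]=80
3. P1: load  L3  bus=[BusRd]  L3: P0=I P1=S P2=I P3=I  mem[L3]=50
4. P0: load  L3  bus=[BusRd]  L3: P0=S P1=S P2=I P3=I  mem[L3]=50
5. P1: load  L3  bus=[-]  L3: P0=S P1=S P2=I P3=I  mem[L3]=50
6. P1: load  L4  bus=[BusRd]  L4: P0=I P1=S P2=I P3=I  mem[L4]=20
7. P3: store L3 := 63  bus=[BusRdX]  L3: P0=I P1=I P2=I P3=M  mem[L3]=50
8. P2: store L3 := 86  bus=[BusRdX,Flush]  L3: P0=I P1=I P2=M P3=I  mem[L3]=63
9. P3: load  L1  bus=[-]  L1: P0=I P1=I P2=I P3=S  mem[L1]=80
10. P0: load  L3  bus=[BusRd,Flush]  L3: P0=S P1=I P2=S P3=I  mem[L3]=86
11. P3: load  L4  bus=[BusRd]  L4: P0=I P1=S P2=I P3=S  mem[L4]=20
12. P1: load  L0  bus=[BusRd]  L0: P0=I P1=S P2=I P3=I  mem[L0]=60
13. P3: load  L2  bus=[BusRd]  L2: P0=I P1=I P2=S P3=S  mem[L2]=70
14. P0: store L1 := 23  bus=[BusRdX]  L1: P0=M P1=I P2=I P3=I  mem[L1]=80
15. P1: load  L1  bus=[BusRd,Flush]  L1: P0=S P1=S P2=I P3=I  mem[L1]=23
16. P2: load  L3  bus=[-]  L3: P0=S P1=I P2=S P3=I  mem[L3]=86
17. P1: store L4 := 45  bus=[BusRdX]  L4: P0=I P1=M P2=I P3=I  mem[L4]=20
18. P0: store L3 := 40  bus=[BusRdX]  L3: P0=M P1=I P2=I P3=I  mem[L3]=86
19. P1: store L0 := 57  bus=[BusRdX]  L0: P0=I P1=M P2=I P3=I  mem[L0]=60
20. P0: load  L3  bus=[-]  L3: P0=M P1=I P2=I P3=I  mem[L3]=86
21. P3: load  L4  bus=[BusRd,Flush]  L4: P0=I P1=S P2=I P3=S  mem[L4]=45
22. P2: store L3 := 78  bus=[BusRdX,Flush]  L3: P0=I P1=I P2=M P3=I  mem[L3]=40
23. P2: store L3 := 66  bus=[-]  L3: P0=I P1=I P2=M P3=I  mem[L3]=40
24. P0: store L0 := 49  bus=[BusRdX,Flush]  L0: P0=M P1=I P2=I P3=I  mem[L0]=57
25. P0: load  L2  bus=[BusRd]  L2: P0=S P1=I P2=S P3=S  mem[L2]=70
26. P3: store L0 := 6  bus=[BusRdX,Flush]  L0: P0=I P1=I P2=I P3=M  mem[L0]=49
27. P2: load  L1  bus=[BusRd]  L1: P0=S P1=S P2=S P3=I  mem[L1]=23
28. P0: load  L0  bus=[BusRd,Flush]  L0: P0=S P1=I P2=I P3=S  mem[L0]=6
29. P1: store L3 := 49  bus=[BusRdX,Flush]  L3: P0=I P1=M P2=I P3=I  mem[L3]=66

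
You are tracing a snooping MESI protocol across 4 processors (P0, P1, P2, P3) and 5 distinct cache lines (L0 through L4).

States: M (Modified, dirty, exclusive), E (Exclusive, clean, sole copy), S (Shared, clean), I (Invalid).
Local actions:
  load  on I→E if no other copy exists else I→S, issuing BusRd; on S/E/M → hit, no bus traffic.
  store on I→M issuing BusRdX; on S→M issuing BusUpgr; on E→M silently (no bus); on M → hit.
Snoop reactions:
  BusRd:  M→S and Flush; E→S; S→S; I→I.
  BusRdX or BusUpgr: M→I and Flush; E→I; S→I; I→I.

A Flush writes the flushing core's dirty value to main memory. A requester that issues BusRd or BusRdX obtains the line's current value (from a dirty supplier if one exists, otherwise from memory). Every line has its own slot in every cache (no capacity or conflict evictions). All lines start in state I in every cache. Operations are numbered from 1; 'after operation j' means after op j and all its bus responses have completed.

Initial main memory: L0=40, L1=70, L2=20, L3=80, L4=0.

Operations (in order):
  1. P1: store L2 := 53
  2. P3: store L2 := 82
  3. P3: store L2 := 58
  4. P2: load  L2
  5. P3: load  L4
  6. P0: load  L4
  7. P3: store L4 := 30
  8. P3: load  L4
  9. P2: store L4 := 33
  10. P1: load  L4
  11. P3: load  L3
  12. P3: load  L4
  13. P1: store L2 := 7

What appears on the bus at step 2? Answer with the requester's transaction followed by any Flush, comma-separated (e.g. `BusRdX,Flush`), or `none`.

bus = BusRdX,Flush

  op1 P1: store L2 := 53 → I/M/I/I on L2; bus BusRdX; mem=20
  op2 P3: store L2 := 82 → I/I/I/M on L2; bus BusRdX Flush; mem=53
  op3 P3: store L2 := 58 → I/I/I/M on L2; bus (none); mem=53
  op4 P2: load  L2 → I/I/S/S on L2; bus BusRd Flush; mem=58
  op5 P3: load  L4 → I/I/I/E on L4; bus BusRd; mem=0
  op6 P0: load  L4 → S/I/I/S on L4; bus BusRd; mem=0
  op7 P3: store L4 := 30 → I/I/I/M on L4; bus BusUpgr; mem=0
  op8 P3: load  L4 → I/I/I/M on L4; bus (none); mem=0
  op9 P2: store L4 := 33 → I/I/M/I on L4; bus BusRdX Flush; mem=30
  op10 P1: load  L4 → I/S/S/I on L4; bus BusRd Flush; mem=33
  op11 P3: load  L3 → I/I/I/E on L3; bus BusRd; mem=80
  op12 P3: load  L4 → I/S/S/S on L4; bus BusRd; mem=33
  op13 P1: store L2 := 7 → I/M/I/I on L2; bus BusRdX; mem=58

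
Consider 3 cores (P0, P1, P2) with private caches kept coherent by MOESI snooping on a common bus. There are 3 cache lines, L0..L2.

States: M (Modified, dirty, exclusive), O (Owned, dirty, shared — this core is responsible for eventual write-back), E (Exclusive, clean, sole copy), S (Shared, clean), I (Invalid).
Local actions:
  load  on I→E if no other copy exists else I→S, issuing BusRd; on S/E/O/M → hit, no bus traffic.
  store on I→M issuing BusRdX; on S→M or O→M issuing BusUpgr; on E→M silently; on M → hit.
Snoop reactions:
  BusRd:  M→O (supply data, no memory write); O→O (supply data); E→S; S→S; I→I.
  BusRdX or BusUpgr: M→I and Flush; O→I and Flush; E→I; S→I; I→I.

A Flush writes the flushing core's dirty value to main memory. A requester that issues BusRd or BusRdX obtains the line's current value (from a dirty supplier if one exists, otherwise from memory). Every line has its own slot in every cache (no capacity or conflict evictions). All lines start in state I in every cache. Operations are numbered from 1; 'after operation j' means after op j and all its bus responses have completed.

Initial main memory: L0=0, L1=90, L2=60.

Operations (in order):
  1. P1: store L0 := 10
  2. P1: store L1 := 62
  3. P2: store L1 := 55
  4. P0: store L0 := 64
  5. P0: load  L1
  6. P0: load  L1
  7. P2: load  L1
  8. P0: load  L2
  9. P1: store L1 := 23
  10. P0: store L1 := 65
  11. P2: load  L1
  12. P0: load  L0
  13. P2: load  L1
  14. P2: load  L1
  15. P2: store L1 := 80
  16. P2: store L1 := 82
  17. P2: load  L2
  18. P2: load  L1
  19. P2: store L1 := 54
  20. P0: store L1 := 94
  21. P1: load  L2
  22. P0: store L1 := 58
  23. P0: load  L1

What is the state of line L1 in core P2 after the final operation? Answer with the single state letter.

state = I

step 1: P1: store L0 := 10  ⟶  IMI  (L0)  txn=BusRdX  M[L0]=0
step 2: P1: store L1 := 62  ⟶  IMI  (L1)  txn=BusRdX  M[L1]=90
step 3: P2: store L1 := 55  ⟶  IIM  (L1)  txn=BusRdX+Flush  M[L1]=62
step 4: P0: store L0 := 64  ⟶  MII  (L0)  txn=BusRdX+Flush  M[L0]=10
step 5: P0: load  L1  ⟶  SIO  (L1)  txn=BusRd  M[L1]=62
step 6: P0: load  L1  ⟶  SIO  (L1)  txn=∅  M[L1]=62
step 7: P2: load  L1  ⟶  SIO  (L1)  txn=∅  M[L1]=62
step 8: P0: load  L2  ⟶  EII  (L2)  txn=BusRd  M[L2]=60
step 9: P1: store L1 := 23  ⟶  IMI  (L1)  txn=BusRdX+Flush  M[L1]=55
step 10: P0: store L1 := 65  ⟶  MII  (L1)  txn=BusRdX+Flush  M[L1]=23
step 11: P2: load  L1  ⟶  OIS  (L1)  txn=BusRd  M[L1]=23
step 12: P0: load  L0  ⟶  MII  (L0)  txn=∅  M[L0]=10
step 13: P2: load  L1  ⟶  OIS  (L1)  txn=∅  M[L1]=23
step 14: P2: load  L1  ⟶  OIS  (L1)  txn=∅  M[L1]=23
step 15: P2: store L1 := 80  ⟶  IIM  (L1)  txn=BusUpgr+Flush  M[L1]=65
step 16: P2: store L1 := 82  ⟶  IIM  (L1)  txn=∅  M[L1]=65
step 17: P2: load  L2  ⟶  SIS  (L2)  txn=BusRd  M[L2]=60
step 18: P2: load  L1  ⟶  IIM  (L1)  txn=∅  M[L1]=65
step 19: P2: store L1 := 54  ⟶  IIM  (L1)  txn=∅  M[L1]=65
step 20: P0: store L1 := 94  ⟶  MII  (L1)  txn=BusRdX+Flush  M[L1]=54
step 21: P1: load  L2  ⟶  SSS  (L2)  txn=BusRd  M[L2]=60
step 22: P0: store L1 := 58  ⟶  MII  (L1)  txn=∅  M[L1]=54
step 23: P0: load  L1  ⟶  MII  (L1)  txn=∅  M[L1]=54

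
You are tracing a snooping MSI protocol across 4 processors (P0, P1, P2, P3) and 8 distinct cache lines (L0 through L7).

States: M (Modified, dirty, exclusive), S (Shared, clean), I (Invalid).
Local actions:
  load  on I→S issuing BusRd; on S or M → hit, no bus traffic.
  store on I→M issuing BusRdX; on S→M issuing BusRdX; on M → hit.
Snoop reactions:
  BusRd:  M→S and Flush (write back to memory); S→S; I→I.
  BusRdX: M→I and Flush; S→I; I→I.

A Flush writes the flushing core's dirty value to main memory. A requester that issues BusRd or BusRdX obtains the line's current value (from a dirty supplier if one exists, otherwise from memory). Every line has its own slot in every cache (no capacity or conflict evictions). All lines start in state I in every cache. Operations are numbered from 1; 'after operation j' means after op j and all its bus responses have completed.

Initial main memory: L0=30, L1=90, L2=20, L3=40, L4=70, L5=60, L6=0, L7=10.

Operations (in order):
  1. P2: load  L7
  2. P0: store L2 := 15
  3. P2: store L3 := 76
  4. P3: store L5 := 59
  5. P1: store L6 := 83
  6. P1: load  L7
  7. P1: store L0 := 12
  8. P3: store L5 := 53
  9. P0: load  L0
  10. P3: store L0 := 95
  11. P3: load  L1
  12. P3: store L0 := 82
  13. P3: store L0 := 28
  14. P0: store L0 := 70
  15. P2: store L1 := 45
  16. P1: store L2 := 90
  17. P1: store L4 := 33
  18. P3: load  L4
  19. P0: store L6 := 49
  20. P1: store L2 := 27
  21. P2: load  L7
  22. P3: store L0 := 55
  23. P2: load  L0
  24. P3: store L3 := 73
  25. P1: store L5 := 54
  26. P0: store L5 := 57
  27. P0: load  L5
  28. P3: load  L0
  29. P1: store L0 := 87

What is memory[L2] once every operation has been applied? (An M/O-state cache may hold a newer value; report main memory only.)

memory[L2] = 15

  op1 P2: load  L7 → I/I/S/I on L7; bus BusRd; mem=10
  op2 P0: store L2 := 15 → M/I/I/I on L2; bus BusRdX; mem=20
  op3 P2: store L3 := 76 → I/I/M/I on L3; bus BusRdX; mem=40
  op4 P3: store L5 := 59 → I/I/I/M on L5; bus BusRdX; mem=60
  op5 P1: store L6 := 83 → I/M/I/I on L6; bus BusRdX; mem=0
  op6 P1: load  L7 → I/S/S/I on L7; bus BusRd; mem=10
  op7 P1: store L0 := 12 → I/M/I/I on L0; bus BusRdX; mem=30
  op8 P3: store L5 := 53 → I/I/I/M on L5; bus (none); mem=60
  op9 P0: load  L0 → S/S/I/I on L0; bus BusRd Flush; mem=12
  op10 P3: store L0 := 95 → I/I/I/M on L0; bus BusRdX; mem=12
  op11 P3: load  L1 → I/I/I/S on L1; bus BusRd; mem=90
  op12 P3: store L0 := 82 → I/I/I/M on L0; bus (none); mem=12
  op13 P3: store L0 := 28 → I/I/I/M on L0; bus (none); mem=12
  op14 P0: store L0 := 70 → M/I/I/I on L0; bus BusRdX Flush; mem=28
  op15 P2: store L1 := 45 → I/I/M/I on L1; bus BusRdX; mem=90
  op16 P1: store L2 := 90 → I/M/I/I on L2; bus BusRdX Flush; mem=15
  op17 P1: store L4 := 33 → I/M/I/I on L4; bus BusRdX; mem=70
  op18 P3: load  L4 → I/S/I/S on L4; bus BusRd Flush; mem=33
  op19 P0: store L6 := 49 → M/I/I/I on L6; bus BusRdX Flush; mem=83
  op20 P1: store L2 := 27 → I/M/I/I on L2; bus (none); mem=15
  op21 P2: load  L7 → I/S/S/I on L7; bus (none); mem=10
  op22 P3: store L0 := 55 → I/I/I/M on L0; bus BusRdX Flush; mem=70
  op23 P2: load  L0 → I/I/S/S on L0; bus BusRd Flush; mem=55
  op24 P3: store L3 := 73 → I/I/I/M on L3; bus BusRdX Flush; mem=76
  op25 P1: store L5 := 54 → I/M/I/I on L5; bus BusRdX Flush; mem=53
  op26 P0: store L5 := 57 → M/I/I/I on L5; bus BusRdX Flush; mem=54
  op27 P0: load  L5 → M/I/I/I on L5; bus (none); mem=54
  op28 P3: load  L0 → I/I/S/S on L0; bus (none); mem=55
  op29 P1: store L0 := 87 → I/M/I/I on L0; bus BusRdX; mem=55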